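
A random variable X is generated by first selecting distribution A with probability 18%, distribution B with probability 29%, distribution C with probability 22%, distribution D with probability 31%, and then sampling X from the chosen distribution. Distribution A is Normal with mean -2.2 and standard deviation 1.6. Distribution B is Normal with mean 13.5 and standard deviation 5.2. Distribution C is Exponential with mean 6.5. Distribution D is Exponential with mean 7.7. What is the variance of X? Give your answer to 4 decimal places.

Per component, A: μ=-2.2, E[X²]=7.4; B: μ=13.5, E[X²]=209.29; C: μ=6.5, E[X²]=84.5; D: μ=7.7, E[X²]=118.58.
E[X] = 0.18·-2.2 + 0.29·13.5 + 0.22·6.5 + 0.31·7.7 = 7.336.
E[X²] = 0.18·7.4 + 0.29·209.29 + 0.22·84.5 + 0.31·118.58 = 117.376.
Var(X) = E[X²] − (E[X])² = 117.376 − 53.8169 = 63.559.

63.5590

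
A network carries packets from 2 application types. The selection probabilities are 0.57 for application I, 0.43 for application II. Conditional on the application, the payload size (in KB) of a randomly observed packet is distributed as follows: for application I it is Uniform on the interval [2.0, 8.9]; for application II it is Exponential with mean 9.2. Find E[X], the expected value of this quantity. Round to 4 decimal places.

Component means — I: 5.45; II: 9.2.
E[X] = 0.57·5.45 + 0.43·9.2 = 7.0625.

7.0625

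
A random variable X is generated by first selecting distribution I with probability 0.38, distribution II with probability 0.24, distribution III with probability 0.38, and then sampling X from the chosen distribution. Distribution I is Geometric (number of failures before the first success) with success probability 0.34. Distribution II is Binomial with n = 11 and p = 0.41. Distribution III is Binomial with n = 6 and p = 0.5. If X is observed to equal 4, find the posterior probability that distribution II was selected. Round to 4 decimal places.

0.3290

Likelihoods P(X=4 | ·): I: 0.0645141; II: 0.232067; III: 0.234375.
Posterior ∝ prior × likelihood. Numerator for II: 0.24·0.232067 = 0.0556961.
Normalizing constant: 0.38·0.0645141 + 0.24·0.232067 + 0.38·0.234375 = 0.169274.
P(II | observation) = 0.0556961 / 0.169274 = 0.329029.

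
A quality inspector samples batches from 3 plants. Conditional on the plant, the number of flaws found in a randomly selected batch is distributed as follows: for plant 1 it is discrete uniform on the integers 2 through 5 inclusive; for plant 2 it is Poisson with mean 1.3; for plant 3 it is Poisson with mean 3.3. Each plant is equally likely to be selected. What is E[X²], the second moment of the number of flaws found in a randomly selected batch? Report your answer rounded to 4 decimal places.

10.2267

For each component E[X²] = Var + (mean)², giving 1: 13.5; 2: 2.99; 3: 14.19.
Overall E[X²] = 0.333333·13.5 + 0.333333·2.99 + 0.333333·14.19 = 10.2267.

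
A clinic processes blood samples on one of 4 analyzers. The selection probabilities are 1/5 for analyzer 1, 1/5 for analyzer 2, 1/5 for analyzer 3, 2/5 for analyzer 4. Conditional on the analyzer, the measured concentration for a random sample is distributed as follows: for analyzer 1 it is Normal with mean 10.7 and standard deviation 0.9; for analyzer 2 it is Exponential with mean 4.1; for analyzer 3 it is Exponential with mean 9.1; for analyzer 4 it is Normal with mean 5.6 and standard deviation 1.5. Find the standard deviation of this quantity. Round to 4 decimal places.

5.2030

Per component, 1: μ=10.7, E[X²]=115.3; 2: μ=4.1, E[X²]=33.62; 3: μ=9.1, E[X²]=165.62; 4: μ=5.6, E[X²]=33.61.
E[X] = 0.2·10.7 + 0.2·4.1 + 0.2·9.1 + 0.4·5.6 = 7.02.
E[X²] = 0.2·115.3 + 0.2·33.62 + 0.2·165.62 + 0.4·33.61 = 76.352.
Var(X) = E[X²] − (E[X])² = 76.352 − 49.2804 = 27.0716.
SD(X) = √27.0716 = 5.20304.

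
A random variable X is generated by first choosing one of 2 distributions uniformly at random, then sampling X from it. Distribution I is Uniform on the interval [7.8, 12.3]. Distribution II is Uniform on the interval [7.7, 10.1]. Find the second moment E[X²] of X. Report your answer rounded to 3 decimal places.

For each component E[X²] = Var + (mean)², giving I: 102.69; II: 79.69.
Overall E[X²] = 0.5·102.69 + 0.5·79.69 = 91.19.

91.190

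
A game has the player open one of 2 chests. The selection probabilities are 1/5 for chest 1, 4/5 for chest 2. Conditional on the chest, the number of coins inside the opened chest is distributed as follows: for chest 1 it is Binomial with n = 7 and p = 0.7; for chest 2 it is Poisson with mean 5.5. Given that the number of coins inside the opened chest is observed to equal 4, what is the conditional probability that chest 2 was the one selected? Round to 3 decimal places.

Likelihoods P(X=4 | ·): 1: 0.226895; 2: 0.155819.
Posterior ∝ prior × likelihood. Numerator for 2: 0.8·0.155819 = 0.124655.
Normalizing constant: 0.2·0.226895 + 0.8·0.155819 = 0.170034.
P(2 | observation) = 0.124655 / 0.170034 = 0.733119.

0.733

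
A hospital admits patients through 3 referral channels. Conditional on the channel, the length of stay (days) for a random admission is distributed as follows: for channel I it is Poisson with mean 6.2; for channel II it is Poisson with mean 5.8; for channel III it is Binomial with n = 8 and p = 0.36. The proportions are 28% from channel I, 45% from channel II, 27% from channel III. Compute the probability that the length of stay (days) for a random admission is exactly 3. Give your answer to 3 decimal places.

Conditional on each channel, P(X = 3): I: 0.0806117; II: 0.098452; III: 0.28054.
By total probability, P(X = 3) = 0.28·0.0806117 + 0.45·0.098452 + 0.27·0.28054 = 0.142621.

0.143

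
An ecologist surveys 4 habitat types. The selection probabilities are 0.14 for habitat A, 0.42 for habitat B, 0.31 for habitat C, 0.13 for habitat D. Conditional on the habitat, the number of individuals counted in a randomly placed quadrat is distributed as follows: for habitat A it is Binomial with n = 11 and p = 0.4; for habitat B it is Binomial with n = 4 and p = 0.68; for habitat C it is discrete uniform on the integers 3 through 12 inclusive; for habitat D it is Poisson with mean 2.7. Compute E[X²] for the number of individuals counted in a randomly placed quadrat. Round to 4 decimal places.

For each component E[X²] = Var + (mean)², giving A: 22; B: 8.2688; C: 64.5; D: 9.99.
Overall E[X²] = 0.14·22 + 0.42·8.2688 + 0.31·64.5 + 0.13·9.99 = 27.8466.

27.8466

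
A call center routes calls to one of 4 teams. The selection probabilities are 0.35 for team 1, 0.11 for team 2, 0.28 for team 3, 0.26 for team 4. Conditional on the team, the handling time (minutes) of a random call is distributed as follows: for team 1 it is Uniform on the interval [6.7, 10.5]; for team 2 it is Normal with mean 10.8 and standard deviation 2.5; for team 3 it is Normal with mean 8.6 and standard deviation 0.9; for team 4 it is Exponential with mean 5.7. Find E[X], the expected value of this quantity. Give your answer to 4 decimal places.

Component means — 1: 8.6; 2: 10.8; 3: 8.6; 4: 5.7.
E[X] = 0.35·8.6 + 0.11·10.8 + 0.28·8.6 + 0.26·5.7 = 8.088.

8.0880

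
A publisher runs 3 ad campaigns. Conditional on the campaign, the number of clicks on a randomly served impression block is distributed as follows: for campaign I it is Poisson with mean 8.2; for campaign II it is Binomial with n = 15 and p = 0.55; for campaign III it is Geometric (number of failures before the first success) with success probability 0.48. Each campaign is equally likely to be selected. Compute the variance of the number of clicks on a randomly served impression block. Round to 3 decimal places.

Per component, I: μ=8.2, E[X²]=75.44; II: μ=8.25, E[X²]=71.775; III: μ=1.08333, E[X²]=3.43056.
E[X] = 0.333333·8.2 + 0.333333·8.25 + 0.333333·1.08333 = 5.84444.
E[X²] = 0.333333·75.44 + 0.333333·71.775 + 0.333333·3.43056 = 50.2152.
Var(X) = E[X²] − (E[X])² = 50.2152 − 34.1575 = 16.0577.

16.058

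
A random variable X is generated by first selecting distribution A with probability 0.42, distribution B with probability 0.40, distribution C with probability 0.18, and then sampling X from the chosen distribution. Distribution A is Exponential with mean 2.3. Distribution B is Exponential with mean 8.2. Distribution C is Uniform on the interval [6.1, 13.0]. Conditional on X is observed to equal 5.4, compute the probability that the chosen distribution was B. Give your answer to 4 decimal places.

0.5913

Likelihoods f(5.4 | ·): A: 0.0415551; B: 0.063123; C: 0.
Posterior ∝ prior × likelihood. Numerator for B: 0.4·0.063123 = 0.0252492.
Normalizing constant: 0.42·0.0415551 + 0.4·0.063123 + 0.18·0 = 0.0427023.
P(B | observation) = 0.0252492 / 0.0427023 = 0.591284.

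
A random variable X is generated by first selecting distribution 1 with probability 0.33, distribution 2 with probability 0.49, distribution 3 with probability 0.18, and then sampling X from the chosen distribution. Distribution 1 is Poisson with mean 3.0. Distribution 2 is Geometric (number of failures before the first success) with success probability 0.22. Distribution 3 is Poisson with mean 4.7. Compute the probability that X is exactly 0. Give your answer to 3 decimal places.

0.126

Conditional on each component, P(X = 0): 1: 0.0497871; 2: 0.22; 3: 0.00909528.
By total probability, P(X = 0) = 0.33·0.0497871 + 0.49·0.22 + 0.18·0.00909528 = 0.125867.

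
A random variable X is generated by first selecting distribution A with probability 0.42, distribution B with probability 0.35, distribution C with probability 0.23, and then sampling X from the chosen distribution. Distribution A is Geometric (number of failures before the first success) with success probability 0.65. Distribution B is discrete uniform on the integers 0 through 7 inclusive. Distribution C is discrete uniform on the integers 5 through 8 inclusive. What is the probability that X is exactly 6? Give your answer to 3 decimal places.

Conditional on each component, P(X = 6): A: 0.00119487; B: 0.125; C: 0.25.
By total probability, P(X = 6) = 0.42·0.00119487 + 0.35·0.125 + 0.23·0.25 = 0.101752.

0.102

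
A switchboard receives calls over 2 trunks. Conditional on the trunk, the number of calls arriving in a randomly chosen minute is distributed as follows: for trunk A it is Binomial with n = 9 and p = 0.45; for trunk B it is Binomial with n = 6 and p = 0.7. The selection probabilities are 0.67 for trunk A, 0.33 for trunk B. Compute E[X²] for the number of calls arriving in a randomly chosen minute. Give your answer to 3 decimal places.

18.719

For each component E[X²] = Var + (mean)², giving A: 18.63; B: 18.9.
Overall E[X²] = 0.67·18.63 + 0.33·18.9 = 18.7191.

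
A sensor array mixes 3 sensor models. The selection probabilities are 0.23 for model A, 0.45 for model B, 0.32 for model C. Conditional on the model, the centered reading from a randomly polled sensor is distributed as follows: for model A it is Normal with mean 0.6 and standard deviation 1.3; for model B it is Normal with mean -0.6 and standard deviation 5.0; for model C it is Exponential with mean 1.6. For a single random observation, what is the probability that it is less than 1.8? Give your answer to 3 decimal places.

0.713

Conditional on each model, P(X < 1.8): A: 0.822016; B: 0.684386; C: 0.675348.
By total probability, P(X < 1.8) = 0.23·0.822016 + 0.45·0.684386 + 0.32·0.675348 = 0.713149.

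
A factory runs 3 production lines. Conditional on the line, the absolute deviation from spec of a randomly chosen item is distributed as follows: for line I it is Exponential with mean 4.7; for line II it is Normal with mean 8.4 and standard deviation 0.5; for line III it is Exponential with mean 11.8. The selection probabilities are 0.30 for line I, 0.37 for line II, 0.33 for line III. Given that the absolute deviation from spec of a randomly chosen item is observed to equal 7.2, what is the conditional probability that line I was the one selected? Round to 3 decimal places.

Likelihoods f(7.2 | ·): I: 0.0459833; II: 0.0447891; III: 0.0460389.
Posterior ∝ prior × likelihood. Numerator for I: 0.3·0.0459833 = 0.013795.
Normalizing constant: 0.3·0.0459833 + 0.37·0.0447891 + 0.33·0.0460389 = 0.0455598.
P(I | observation) = 0.013795 / 0.0455598 = 0.302789.

0.303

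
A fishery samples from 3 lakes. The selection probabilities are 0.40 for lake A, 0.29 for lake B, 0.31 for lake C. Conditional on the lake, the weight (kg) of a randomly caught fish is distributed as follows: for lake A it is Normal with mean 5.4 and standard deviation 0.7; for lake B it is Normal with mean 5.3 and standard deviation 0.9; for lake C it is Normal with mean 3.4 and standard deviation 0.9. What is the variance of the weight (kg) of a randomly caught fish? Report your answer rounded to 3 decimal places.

Per component, A: μ=5.4, E[X²]=29.65; B: μ=5.3, E[X²]=28.9; C: μ=3.4, E[X²]=12.37.
E[X] = 0.4·5.4 + 0.29·5.3 + 0.31·3.4 = 4.751.
E[X²] = 0.4·29.65 + 0.29·28.9 + 0.31·12.37 = 24.0757.
Var(X) = E[X²] − (E[X])² = 24.0757 − 22.572 = 1.5037.

1.504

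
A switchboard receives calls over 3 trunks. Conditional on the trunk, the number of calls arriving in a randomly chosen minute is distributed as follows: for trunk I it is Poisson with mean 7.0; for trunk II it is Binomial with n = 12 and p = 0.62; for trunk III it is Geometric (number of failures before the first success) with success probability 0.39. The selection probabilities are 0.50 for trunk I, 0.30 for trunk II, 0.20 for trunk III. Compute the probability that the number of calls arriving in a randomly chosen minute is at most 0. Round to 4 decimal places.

Conditional on each trunk, P(X ≤ 0): I: 0.000911882; II: 9.06574e-06; III: 0.39.
By total probability, P(X ≤ 0) = 0.5·0.000911882 + 0.3·9.06574e-06 + 0.2·0.39 = 0.0784587.

0.0785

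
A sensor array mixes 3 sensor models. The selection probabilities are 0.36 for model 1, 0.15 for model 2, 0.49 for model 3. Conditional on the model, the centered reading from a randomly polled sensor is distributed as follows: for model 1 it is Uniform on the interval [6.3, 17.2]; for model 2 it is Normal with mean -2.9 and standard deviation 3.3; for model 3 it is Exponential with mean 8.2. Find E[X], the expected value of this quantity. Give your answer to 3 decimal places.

7.813

Component means — 1: 11.75; 2: -2.9; 3: 8.2.
E[X] = 0.36·11.75 + 0.15·-2.9 + 0.49·8.2 = 7.813.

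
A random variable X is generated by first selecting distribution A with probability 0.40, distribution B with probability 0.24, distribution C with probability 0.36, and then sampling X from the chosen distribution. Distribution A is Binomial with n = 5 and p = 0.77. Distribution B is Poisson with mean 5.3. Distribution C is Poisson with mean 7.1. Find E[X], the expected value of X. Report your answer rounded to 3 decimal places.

5.368

Component means — A: 3.85; B: 5.3; C: 7.1.
E[X] = 0.4·3.85 + 0.24·5.3 + 0.36·7.1 = 5.368.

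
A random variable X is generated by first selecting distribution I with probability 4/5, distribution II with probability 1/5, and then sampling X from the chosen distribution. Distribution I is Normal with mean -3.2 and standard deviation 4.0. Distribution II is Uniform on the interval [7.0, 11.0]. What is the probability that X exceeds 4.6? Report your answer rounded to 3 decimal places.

Conditional on each component, P(X > 4.6): I: 0.0255881; II: 1.
By total probability, P(X > 4.6) = 0.8·0.0255881 + 0.2·1 = 0.22047.

0.220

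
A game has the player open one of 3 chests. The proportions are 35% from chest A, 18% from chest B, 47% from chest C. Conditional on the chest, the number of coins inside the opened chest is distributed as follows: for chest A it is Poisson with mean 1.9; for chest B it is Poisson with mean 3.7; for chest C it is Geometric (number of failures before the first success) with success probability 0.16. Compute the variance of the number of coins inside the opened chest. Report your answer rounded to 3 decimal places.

Per component, A: μ=1.9, E[X²]=5.51; B: μ=3.7, E[X²]=17.39; C: μ=5.25, E[X²]=60.375.
E[X] = 0.35·1.9 + 0.18·3.7 + 0.47·5.25 = 3.7985.
E[X²] = 0.35·5.51 + 0.18·17.39 + 0.47·60.375 = 33.435.
Var(X) = E[X²] − (E[X])² = 33.435 − 14.4286 = 19.0063.

19.006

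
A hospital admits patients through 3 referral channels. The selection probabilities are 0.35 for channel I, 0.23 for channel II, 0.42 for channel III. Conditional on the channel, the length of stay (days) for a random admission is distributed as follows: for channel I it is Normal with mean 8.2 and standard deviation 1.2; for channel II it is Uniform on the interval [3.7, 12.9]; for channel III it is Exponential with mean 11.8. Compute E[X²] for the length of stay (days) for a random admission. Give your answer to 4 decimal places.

158.4666

For each component E[X²] = Var + (mean)², giving I: 68.68; II: 75.9433; III: 278.48.
Overall E[X²] = 0.35·68.68 + 0.23·75.9433 + 0.42·278.48 = 158.467.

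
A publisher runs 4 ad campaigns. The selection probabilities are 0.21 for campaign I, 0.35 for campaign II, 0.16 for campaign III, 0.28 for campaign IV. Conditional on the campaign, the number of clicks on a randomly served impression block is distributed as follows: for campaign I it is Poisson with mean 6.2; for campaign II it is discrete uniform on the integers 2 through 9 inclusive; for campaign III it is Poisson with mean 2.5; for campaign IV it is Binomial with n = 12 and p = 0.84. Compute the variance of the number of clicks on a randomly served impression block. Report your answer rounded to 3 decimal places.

Per component, I: μ=6.2, E[X²]=44.64; II: μ=5.5, E[X²]=35.5; III: μ=2.5, E[X²]=8.75; IV: μ=10.08, E[X²]=103.219.
E[X] = 0.21·6.2 + 0.35·5.5 + 0.16·2.5 + 0.28·10.08 = 6.4494.
E[X²] = 0.21·44.64 + 0.35·35.5 + 0.16·8.75 + 0.28·103.219 = 52.1008.
Var(X) = E[X²] − (E[X])² = 52.1008 − 41.5948 = 10.506.

10.506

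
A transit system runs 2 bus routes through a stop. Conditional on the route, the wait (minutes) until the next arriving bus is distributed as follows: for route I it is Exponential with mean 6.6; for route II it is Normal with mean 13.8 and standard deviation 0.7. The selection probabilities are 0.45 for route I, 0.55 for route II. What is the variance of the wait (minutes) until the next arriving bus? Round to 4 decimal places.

Per component, I: μ=6.6, E[X²]=87.12; II: μ=13.8, E[X²]=190.93.
E[X] = 0.45·6.6 + 0.55·13.8 = 10.56.
E[X²] = 0.45·87.12 + 0.55·190.93 = 144.216.
Var(X) = E[X²] − (E[X])² = 144.216 − 111.514 = 32.7019.

32.7019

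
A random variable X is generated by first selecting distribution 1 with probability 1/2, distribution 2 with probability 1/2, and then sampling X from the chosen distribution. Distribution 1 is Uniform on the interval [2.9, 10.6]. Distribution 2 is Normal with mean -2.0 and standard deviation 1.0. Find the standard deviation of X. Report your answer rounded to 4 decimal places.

Per component, 1: μ=6.75, E[X²]=50.5033; 2: μ=-2, E[X²]=5.
E[X] = 0.5·6.75 + 0.5·-2 = 2.375.
E[X²] = 0.5·50.5033 + 0.5·5 = 27.7517.
Var(X) = E[X²] − (E[X])² = 27.7517 − 5.64062 = 22.111.
SD(X) = √22.111 = 4.70224.

4.7022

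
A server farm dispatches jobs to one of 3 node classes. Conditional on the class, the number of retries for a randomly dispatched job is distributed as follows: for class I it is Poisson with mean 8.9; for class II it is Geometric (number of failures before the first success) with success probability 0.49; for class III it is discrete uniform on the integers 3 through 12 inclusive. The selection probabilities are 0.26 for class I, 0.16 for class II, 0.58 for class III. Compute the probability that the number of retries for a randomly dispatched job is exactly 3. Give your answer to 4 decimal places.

Conditional on each class, P(X = 3): I: 0.016025; II: 0.064999; III: 0.1.
By total probability, P(X = 3) = 0.26·0.016025 + 0.16·0.064999 + 0.58·0.1 = 0.0725663.

0.0726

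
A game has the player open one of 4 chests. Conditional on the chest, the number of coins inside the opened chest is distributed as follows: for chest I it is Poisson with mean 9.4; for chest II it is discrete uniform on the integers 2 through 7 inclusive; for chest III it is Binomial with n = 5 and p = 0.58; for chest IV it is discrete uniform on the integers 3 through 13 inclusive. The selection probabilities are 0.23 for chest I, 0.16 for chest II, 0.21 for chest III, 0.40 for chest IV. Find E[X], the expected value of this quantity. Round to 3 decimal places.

6.691

Component means — I: 9.4; II: 4.5; III: 2.9; IV: 8.
E[X] = 0.23·9.4 + 0.16·4.5 + 0.21·2.9 + 0.4·8 = 6.691.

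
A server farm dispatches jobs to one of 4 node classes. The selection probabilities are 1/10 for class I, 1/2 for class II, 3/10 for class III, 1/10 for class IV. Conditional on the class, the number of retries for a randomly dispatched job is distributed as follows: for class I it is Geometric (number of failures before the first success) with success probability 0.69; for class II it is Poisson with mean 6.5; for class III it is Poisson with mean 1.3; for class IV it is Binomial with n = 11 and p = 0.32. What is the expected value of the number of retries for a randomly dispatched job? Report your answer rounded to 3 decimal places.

4.037

Component means — I: 0.449275; II: 6.5; III: 1.3; IV: 3.52.
E[X] = 0.1·0.449275 + 0.5·6.5 + 0.3·1.3 + 0.1·3.52 = 4.03693.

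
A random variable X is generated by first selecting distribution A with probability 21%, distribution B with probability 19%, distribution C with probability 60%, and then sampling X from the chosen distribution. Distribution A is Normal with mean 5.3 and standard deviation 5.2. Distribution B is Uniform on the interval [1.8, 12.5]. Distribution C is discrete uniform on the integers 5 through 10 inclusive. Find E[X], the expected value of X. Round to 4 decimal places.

Component means — A: 5.3; B: 7.15; C: 7.5.
E[X] = 0.21·5.3 + 0.19·7.15 + 0.6·7.5 = 6.9715.

6.9715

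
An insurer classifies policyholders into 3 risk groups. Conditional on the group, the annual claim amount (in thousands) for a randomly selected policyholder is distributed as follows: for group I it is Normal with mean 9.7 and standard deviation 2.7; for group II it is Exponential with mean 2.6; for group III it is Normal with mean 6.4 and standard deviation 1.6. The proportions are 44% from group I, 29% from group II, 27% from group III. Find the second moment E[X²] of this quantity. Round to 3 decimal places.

60.278

For each component E[X²] = Var + (mean)², giving I: 101.38; II: 13.52; III: 43.52.
Overall E[X²] = 0.44·101.38 + 0.29·13.52 + 0.27·43.52 = 60.2784.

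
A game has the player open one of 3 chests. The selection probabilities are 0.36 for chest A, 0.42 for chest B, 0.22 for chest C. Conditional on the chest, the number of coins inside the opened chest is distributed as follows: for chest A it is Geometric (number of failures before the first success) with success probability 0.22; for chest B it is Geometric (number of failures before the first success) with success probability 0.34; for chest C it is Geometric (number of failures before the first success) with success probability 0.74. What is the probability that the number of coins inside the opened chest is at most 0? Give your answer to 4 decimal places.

Conditional on each chest, P(X ≤ 0): A: 0.22; B: 0.34; C: 0.74.
By total probability, P(X ≤ 0) = 0.36·0.22 + 0.42·0.34 + 0.22·0.74 = 0.3848.

0.3848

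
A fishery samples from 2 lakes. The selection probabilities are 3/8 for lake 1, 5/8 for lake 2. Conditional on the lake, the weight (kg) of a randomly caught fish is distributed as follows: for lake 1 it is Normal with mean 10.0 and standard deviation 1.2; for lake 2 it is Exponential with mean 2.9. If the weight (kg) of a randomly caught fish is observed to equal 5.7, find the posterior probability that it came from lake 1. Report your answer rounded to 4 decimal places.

0.0067

Likelihoods f(5.7 | ·): 1: 0.000541375; 2: 0.0483046.
Posterior ∝ prior × likelihood. Numerator for 1: 0.375·0.000541375 = 0.000203015.
Normalizing constant: 0.375·0.000541375 + 0.625·0.0483046 = 0.0303934.
P(1 | observation) = 0.000203015 / 0.0303934 = 0.00667959.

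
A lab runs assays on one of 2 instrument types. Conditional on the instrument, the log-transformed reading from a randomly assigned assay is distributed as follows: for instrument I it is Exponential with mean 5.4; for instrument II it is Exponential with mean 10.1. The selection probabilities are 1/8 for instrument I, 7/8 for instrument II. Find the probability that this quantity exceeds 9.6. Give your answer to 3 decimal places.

Conditional on each instrument, P(X > 9.6): I: 0.169013; II: 0.38655.
By total probability, P(X > 9.6) = 0.125·0.169013 + 0.875·0.38655 = 0.359358.

0.359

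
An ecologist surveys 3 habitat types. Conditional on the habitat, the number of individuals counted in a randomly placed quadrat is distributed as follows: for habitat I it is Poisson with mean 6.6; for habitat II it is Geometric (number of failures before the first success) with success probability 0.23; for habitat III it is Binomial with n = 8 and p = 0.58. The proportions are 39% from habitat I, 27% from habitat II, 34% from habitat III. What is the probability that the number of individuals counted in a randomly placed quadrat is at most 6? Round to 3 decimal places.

0.736

Conditional on each habitat, P(X ≤ 6): I: 0.510839; II: 0.839515; III: 0.913005.
By total probability, P(X ≤ 6) = 0.39·0.510839 + 0.27·0.839515 + 0.34·0.913005 = 0.736318.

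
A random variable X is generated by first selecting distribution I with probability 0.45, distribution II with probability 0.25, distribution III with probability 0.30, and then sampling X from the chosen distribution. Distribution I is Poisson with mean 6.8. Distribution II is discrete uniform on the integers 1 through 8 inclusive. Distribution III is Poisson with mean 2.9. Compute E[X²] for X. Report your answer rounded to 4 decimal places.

33.6360

For each component E[X²] = Var + (mean)², giving I: 53.04; II: 25.5; III: 11.31.
Overall E[X²] = 0.45·53.04 + 0.25·25.5 + 0.3·11.31 = 33.636.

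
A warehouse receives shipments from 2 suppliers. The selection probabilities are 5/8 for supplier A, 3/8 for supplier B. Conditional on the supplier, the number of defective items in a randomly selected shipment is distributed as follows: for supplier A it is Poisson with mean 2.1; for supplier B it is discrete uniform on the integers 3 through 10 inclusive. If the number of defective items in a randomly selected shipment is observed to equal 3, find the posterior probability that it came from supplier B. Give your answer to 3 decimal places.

Likelihoods P(X=3 | ·): A: 0.189011; B: 0.125.
Posterior ∝ prior × likelihood. Numerator for B: 0.375·0.125 = 0.046875.
Normalizing constant: 0.625·0.189011 + 0.375·0.125 = 0.165007.
P(B | observation) = 0.046875 / 0.165007 = 0.284079.

0.284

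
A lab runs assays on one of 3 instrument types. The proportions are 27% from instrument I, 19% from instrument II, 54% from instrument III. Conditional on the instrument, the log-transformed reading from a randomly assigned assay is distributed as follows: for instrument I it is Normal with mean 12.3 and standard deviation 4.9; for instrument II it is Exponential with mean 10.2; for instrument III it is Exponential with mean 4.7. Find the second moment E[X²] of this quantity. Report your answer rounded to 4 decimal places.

110.7234

For each component E[X²] = Var + (mean)², giving I: 175.3; II: 208.08; III: 44.18.
Overall E[X²] = 0.27·175.3 + 0.19·208.08 + 0.54·44.18 = 110.723.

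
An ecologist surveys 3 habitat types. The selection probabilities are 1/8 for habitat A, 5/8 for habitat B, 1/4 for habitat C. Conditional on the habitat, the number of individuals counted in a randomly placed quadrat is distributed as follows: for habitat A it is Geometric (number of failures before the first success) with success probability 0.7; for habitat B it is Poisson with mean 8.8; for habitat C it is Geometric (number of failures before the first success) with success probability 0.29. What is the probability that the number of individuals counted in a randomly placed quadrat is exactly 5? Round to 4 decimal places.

0.0547

Conditional on each habitat, P(X = 5): A: 0.001701; B: 0.0662889; C: 0.0523227.
By total probability, P(X = 5) = 0.125·0.001701 + 0.625·0.0662889 + 0.25·0.0523227 = 0.0547238.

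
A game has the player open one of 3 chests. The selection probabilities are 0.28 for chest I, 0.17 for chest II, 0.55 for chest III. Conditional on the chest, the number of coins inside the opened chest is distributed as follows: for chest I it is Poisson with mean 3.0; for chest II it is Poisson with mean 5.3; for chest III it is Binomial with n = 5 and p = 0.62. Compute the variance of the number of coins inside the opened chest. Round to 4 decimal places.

3.0948

Per component, I: μ=3, E[X²]=12; II: μ=5.3, E[X²]=33.39; III: μ=3.1, E[X²]=10.788.
E[X] = 0.28·3 + 0.17·5.3 + 0.55·3.1 = 3.446.
E[X²] = 0.28·12 + 0.17·33.39 + 0.55·10.788 = 14.9697.
Var(X) = E[X²] − (E[X])² = 14.9697 − 11.8749 = 3.09478.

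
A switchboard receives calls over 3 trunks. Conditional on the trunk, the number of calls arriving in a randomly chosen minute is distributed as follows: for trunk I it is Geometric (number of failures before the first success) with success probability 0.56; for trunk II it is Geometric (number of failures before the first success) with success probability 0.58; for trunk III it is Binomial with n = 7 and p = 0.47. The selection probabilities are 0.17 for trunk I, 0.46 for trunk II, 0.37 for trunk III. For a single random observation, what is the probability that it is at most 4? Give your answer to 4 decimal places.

Conditional on each trunk, P(X ≤ 4): I: 0.983508; II: 0.986931; III: 0.819655.
By total probability, P(X ≤ 4) = 0.17·0.983508 + 0.46·0.986931 + 0.37·0.819655 = 0.924457.

0.9245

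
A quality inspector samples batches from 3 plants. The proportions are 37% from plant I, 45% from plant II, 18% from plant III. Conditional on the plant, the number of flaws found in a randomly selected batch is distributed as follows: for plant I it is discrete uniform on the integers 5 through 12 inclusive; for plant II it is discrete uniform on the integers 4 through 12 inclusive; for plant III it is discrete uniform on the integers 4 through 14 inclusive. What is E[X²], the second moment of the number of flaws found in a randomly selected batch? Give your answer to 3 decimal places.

76.855

For each component E[X²] = Var + (mean)², giving I: 77.5; II: 70.6667; III: 91.
Overall E[X²] = 0.37·77.5 + 0.45·70.6667 + 0.18·91 = 76.855.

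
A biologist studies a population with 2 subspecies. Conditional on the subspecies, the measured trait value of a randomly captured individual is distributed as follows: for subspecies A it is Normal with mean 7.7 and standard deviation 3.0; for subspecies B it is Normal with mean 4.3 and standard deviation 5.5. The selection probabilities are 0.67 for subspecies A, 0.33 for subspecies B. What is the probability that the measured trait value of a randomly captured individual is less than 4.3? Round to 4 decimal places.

Conditional on each subspecies, P(X < 4.3): A: 0.128537; B: 0.5.
By total probability, P(X < 4.3) = 0.67·0.128537 + 0.33·0.5 = 0.25112.

0.2511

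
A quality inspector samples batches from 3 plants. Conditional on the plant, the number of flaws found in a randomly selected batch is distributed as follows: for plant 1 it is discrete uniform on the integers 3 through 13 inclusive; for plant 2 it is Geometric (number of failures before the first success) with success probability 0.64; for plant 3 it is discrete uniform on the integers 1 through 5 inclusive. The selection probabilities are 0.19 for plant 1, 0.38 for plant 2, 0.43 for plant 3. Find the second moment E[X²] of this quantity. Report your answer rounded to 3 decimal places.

For each component E[X²] = Var + (mean)², giving 1: 74; 2: 1.19531; 3: 11.
Overall E[X²] = 0.19·74 + 0.38·1.19531 + 0.43·11 = 19.2442.

19.244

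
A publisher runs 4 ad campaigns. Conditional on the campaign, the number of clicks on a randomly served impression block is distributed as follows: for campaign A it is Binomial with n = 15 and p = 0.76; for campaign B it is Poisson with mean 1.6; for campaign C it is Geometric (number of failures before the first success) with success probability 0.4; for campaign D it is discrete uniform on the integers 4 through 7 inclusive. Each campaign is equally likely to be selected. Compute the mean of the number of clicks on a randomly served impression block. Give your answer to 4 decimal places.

5.0000

Component means — A: 11.4; B: 1.6; C: 1.5; D: 5.5.
E[X] = 0.25·11.4 + 0.25·1.6 + 0.25·1.5 + 0.25·5.5 = 5.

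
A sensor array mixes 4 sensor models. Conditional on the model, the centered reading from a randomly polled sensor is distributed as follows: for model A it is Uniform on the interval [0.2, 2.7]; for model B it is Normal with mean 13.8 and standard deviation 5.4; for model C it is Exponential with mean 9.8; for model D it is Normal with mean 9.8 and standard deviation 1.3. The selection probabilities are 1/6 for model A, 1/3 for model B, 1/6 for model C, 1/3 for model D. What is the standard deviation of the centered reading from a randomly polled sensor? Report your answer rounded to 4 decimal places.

Per component, A: μ=1.45, E[X²]=2.62333; B: μ=13.8, E[X²]=219.6; C: μ=9.8, E[X²]=192.08; D: μ=9.8, E[X²]=97.73.
E[X] = 0.166667·1.45 + 0.333333·13.8 + 0.166667·9.8 + 0.333333·9.8 = 9.74167.
E[X²] = 0.166667·2.62333 + 0.333333·219.6 + 0.166667·192.08 + 0.333333·97.73 = 138.227.
Var(X) = E[X²] − (E[X])² = 138.227 − 94.9001 = 43.3272.
SD(X) = √43.3272 = 6.58234.

6.5823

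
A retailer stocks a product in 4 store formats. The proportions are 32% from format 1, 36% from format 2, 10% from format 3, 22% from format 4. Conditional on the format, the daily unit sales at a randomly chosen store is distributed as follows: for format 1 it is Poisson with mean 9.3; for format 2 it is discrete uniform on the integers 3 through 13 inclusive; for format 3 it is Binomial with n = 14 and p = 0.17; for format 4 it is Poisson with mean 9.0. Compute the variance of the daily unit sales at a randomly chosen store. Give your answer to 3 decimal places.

Per component, 1: μ=9.3, E[X²]=95.79; 2: μ=8, E[X²]=74; 3: μ=2.38, E[X²]=7.6398; 4: μ=9, E[X²]=90.
E[X] = 0.32·9.3 + 0.36·8 + 0.1·2.38 + 0.22·9 = 8.074.
E[X²] = 0.32·95.79 + 0.36·74 + 0.1·7.6398 + 0.22·90 = 77.8568.
Var(X) = E[X²] − (E[X])² = 77.8568 − 65.1895 = 12.6673.

12.667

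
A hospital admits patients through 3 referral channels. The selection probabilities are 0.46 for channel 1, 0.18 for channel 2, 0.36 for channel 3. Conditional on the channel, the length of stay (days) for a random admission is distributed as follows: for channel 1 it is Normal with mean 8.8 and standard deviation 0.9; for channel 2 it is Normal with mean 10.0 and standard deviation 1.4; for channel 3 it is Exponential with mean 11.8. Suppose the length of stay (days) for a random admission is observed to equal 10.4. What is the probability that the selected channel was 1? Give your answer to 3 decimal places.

Likelihoods f(10.4 | ·): 1: 0.0912799; 2: 0.273562; 3: 0.0351035.
Posterior ∝ prior × likelihood. Numerator for 1: 0.46·0.0912799 = 0.0419887.
Normalizing constant: 0.46·0.0912799 + 0.18·0.273562 + 0.36·0.0351035 = 0.103867.
P(1 | observation) = 0.0419887 / 0.103867 = 0.404254.

0.404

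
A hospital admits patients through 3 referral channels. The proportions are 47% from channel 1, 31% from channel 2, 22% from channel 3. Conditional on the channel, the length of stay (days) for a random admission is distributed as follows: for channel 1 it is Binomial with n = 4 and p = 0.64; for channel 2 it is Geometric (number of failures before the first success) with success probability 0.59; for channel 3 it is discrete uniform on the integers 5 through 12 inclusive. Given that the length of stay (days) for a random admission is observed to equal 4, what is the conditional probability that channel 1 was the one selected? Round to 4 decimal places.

0.9385

Likelihoods P(X=4 | ·): 1: 0.167772; 2: 0.016672; 3: 0.
Posterior ∝ prior × likelihood. Numerator for 1: 0.47·0.167772 = 0.0788529.
Normalizing constant: 0.47·0.167772 + 0.31·0.016672 + 0.22·0 = 0.0840212.
P(1 | observation) = 0.0788529 / 0.0840212 = 0.938488.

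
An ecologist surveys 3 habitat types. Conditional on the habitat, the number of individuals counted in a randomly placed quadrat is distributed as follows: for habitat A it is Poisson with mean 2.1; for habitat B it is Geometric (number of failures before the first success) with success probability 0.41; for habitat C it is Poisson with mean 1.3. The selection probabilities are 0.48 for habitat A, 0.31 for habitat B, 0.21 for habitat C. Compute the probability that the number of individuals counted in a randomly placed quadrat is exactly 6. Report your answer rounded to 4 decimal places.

0.0127

Conditional on each habitat, P(X = 6): A: 0.014587; B: 0.017294; C: 0.00182703.
By total probability, P(X = 6) = 0.48·0.014587 + 0.31·0.017294 + 0.21·0.00182703 = 0.0127466.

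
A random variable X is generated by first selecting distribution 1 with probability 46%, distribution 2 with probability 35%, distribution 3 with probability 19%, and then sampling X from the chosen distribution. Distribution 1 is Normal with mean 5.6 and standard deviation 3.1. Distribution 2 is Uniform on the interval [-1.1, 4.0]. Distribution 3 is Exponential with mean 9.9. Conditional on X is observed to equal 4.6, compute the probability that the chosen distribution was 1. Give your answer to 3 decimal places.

Likelihoods f(4.6 | ·): 1: 0.122167; 2: 0; 3: 0.0634704.
Posterior ∝ prior × likelihood. Numerator for 1: 0.46·0.122167 = 0.0561966.
Normalizing constant: 0.46·0.122167 + 0.35·0 + 0.19·0.0634704 = 0.068256.
P(1 | observation) = 0.0561966 / 0.068256 = 0.823321.

0.823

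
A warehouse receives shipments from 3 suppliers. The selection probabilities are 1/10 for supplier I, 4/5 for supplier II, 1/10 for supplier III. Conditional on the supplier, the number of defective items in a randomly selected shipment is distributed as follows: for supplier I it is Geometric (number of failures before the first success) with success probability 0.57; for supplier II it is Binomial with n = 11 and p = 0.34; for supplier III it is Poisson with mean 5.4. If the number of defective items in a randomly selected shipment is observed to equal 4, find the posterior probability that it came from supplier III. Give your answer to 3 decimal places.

Likelihoods P(X=4 | ·): I: 0.0194872; II: 0.240568; III: 0.16002.
Posterior ∝ prior × likelihood. Numerator for III: 0.1·0.16002 = 0.016002.
Normalizing constant: 0.1·0.0194872 + 0.8·0.240568 + 0.1·0.16002 = 0.210405.
P(III | observation) = 0.016002 / 0.210405 = 0.0760533.

0.076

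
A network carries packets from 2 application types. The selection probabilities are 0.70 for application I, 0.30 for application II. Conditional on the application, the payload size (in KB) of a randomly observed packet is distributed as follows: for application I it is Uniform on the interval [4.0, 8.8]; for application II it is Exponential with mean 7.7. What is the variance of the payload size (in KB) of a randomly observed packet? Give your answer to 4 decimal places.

Per component, I: μ=6.4, E[X²]=42.88; II: μ=7.7, E[X²]=118.58.
E[X] = 0.7·6.4 + 0.3·7.7 = 6.79.
E[X²] = 0.7·42.88 + 0.3·118.58 = 65.59.
Var(X) = E[X²] − (E[X])² = 65.59 − 46.1041 = 19.4859.

19.4859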